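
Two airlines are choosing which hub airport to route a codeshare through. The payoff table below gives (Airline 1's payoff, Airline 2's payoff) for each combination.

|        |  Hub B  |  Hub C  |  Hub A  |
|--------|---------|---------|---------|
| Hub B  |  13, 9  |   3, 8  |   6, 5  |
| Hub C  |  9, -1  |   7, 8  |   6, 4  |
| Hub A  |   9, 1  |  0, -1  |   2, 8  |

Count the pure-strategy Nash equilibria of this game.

2

Both Hub B: Airline 1 gets 13 (best alternative 9); Airline 2 gets 9 (best alternative 8). Neither deviates — NE.
Both Hub C: Airline 1 gets 7 (best alternative 3); Airline 2 gets 8 (best alternative 4). Neither deviates — NE.
Both Hub A is not a NE: Airline 1 would switch to Hub B (6 > 2).
No other cell survives both best-response checks, so there are 2 pure NE.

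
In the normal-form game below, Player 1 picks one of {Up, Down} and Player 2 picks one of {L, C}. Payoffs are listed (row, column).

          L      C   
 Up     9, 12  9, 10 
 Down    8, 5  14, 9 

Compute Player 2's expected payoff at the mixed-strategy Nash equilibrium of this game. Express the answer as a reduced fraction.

Player 1 mixes with probability p on Up, chosen so Player 2 is indifferent: 12p + 5(1−p) = 10p + 9(1−p) gives p = 2/3.
Player 2's expected payoff is 12·2/3 + 5·1/3 = 29/3.

29/3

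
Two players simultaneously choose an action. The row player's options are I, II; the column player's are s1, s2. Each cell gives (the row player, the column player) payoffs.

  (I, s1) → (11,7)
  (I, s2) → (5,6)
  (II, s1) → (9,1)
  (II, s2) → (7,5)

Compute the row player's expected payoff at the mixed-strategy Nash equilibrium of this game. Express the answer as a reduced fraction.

8

The column player mixes with probability q on s1, chosen so the row player is indifferent: 11q + 5(1−q) = 9q + 7(1−q) gives q = 1/2.
The row player's expected payoff (from either row, since indifferent) is 11·1/2 + 5·1/2 = 8.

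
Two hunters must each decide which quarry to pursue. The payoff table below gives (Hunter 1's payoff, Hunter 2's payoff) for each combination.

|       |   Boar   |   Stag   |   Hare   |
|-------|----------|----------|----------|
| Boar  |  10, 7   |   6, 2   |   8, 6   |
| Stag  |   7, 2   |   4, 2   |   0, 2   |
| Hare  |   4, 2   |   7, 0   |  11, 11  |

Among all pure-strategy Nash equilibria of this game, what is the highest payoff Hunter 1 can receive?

11

Both Boar is a pure NE (Hunter 1: 10 ≥ 7; Hunter 2: 7 ≥ 6). Hunter 1 gets 10.
Both Hare is a pure NE (Hunter 1: 11 ≥ 8; Hunter 2: 11 ≥ 2). Hunter 1 gets 11.
Every other cell has a profitable deviation for at least one player. Highest of {10, 11} is 11.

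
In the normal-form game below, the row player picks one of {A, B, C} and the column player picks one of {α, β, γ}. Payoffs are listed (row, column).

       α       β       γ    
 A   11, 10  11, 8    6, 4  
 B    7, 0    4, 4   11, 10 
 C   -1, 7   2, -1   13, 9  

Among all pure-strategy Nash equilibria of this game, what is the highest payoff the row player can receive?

(A, α) is a pure NE (the row player: 11 ≥ 7; the column player: 10 ≥ 8). The row player gets 11.
(C, γ) is a pure NE (the row player: 13 ≥ 11; the column player: 9 ≥ 7). The row player gets 13.
Every other cell has a profitable deviation for at least one player. Highest of {11, 13} is 13.

13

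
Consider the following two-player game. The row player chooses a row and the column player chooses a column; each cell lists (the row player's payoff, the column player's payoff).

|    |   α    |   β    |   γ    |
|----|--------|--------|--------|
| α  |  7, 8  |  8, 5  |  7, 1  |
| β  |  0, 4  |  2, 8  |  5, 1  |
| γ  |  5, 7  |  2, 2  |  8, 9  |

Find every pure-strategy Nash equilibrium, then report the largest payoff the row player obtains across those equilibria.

8

Both α is a pure NE (the row player: 7 ≥ 5; the column player: 8 ≥ 5). The row player gets 7.
Both γ is a pure NE (the row player: 8 ≥ 7; the column player: 9 ≥ 7). The row player gets 8.
Every other cell has a profitable deviation for at least one player. Highest of {7, 8} is 8.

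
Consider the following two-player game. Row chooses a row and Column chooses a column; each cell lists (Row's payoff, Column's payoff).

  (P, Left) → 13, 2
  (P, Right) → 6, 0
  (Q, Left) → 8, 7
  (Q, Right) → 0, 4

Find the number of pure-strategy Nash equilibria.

1

(P, Left): Row gets 13 (best alternative 8); Column gets 2 (best alternative 0). Neither deviates — NE.
(Q, Right) is not a NE: Row would switch to P (6 > 0).
No other cell survives both best-response checks, so there is 1 pure NE.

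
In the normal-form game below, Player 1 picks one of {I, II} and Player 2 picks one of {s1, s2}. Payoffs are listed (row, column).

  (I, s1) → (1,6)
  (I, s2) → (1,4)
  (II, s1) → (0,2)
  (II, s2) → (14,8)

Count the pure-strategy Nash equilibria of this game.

2

(I, s1): Player 1 gets 1 (best alternative 0); Player 2 gets 6 (best alternative 4). Neither deviates — NE.
(II, s2): Player 1 gets 14 (best alternative 1); Player 2 gets 8 (best alternative 2). Neither deviates — NE.
(I, s2) is not a NE: Player 1 would switch to II (14 > 1).
No other cell survives both best-response checks, so there are 2 pure NE.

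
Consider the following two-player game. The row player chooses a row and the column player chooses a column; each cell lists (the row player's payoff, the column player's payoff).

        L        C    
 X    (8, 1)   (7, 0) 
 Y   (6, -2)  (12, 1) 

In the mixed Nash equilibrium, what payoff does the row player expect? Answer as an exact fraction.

The column player mixes with probability q on L, chosen so the row player is indifferent: 8q + 7(1−q) = 6q + 12(1−q) gives q = 5/7.
The row player's expected payoff (from either row, since indifferent) is 8·5/7 + 7·2/7 = 54/7.

54/7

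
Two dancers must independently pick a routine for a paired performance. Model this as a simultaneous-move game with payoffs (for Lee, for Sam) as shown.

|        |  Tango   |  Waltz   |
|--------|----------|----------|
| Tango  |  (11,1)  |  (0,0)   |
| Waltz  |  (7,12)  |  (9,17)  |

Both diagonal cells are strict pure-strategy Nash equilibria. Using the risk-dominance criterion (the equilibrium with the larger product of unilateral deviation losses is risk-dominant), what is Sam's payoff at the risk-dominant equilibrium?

17

At both Tango: Lee loses 11 − 7 = 4 by deviating; Sam loses 1 − 0 = 1. Product = 4·1 = 4.
At both Waltz: Lee loses 9 − 0 = 9 by deviating; Sam loses 17 − 12 = 5. Product = 9·5 = 45.
45 > 4, so both Waltz is risk-dominant. Sam's payoff there is 17.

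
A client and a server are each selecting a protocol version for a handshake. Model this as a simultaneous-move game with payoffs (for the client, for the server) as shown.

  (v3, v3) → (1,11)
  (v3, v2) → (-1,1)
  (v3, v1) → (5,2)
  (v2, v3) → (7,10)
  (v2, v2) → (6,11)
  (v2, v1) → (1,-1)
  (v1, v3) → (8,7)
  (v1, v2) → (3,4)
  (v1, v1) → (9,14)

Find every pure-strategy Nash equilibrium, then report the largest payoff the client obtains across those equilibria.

9

Both v2 is a pure NE (the client: 6 ≥ 3; the server: 11 ≥ 10). The client gets 6.
Both v1 is a pure NE (the client: 9 ≥ 5; the server: 14 ≥ 7). The client gets 9.
Every other cell has a profitable deviation for at least one player. Highest of {6, 9} is 9.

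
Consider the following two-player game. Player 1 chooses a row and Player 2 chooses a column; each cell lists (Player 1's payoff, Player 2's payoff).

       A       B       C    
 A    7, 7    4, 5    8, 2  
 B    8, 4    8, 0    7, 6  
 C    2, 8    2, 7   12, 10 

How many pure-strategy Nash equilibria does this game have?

Both C: Player 1 gets 12 (best alternative 8); Player 2 gets 10 (best alternative 8). Neither deviates — NE.
Both A is not a NE: Player 1 would switch to B (8 > 7).
No other cell survives both best-response checks, so there is 1 pure NE.

1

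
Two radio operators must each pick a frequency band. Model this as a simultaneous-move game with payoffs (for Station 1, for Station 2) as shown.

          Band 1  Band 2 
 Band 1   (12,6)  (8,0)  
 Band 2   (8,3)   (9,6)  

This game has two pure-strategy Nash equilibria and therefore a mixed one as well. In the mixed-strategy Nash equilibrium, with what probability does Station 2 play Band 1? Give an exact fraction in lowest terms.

1/5

Station 2's mix q on Band 1 must make Station 1 indifferent between Band 1 and Band 2.
Station 1's payoff from Band 1: 12q + 8(1−q). From Band 2: 8q + 9(1−q).
Set equal: 4q = 1(1−q) → q = 1/5.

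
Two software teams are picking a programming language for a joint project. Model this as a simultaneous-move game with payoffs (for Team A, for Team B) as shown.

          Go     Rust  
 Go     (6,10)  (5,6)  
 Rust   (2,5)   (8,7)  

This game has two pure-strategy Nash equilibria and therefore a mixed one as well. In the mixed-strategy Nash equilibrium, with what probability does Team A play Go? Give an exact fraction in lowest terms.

1/3

Team A's mix p on Go must make Team B indifferent between Go and Rust.
Team B's payoff from Go: 10p + 5(1−p). From Rust: 6p + 7(1−p).
Set equal: 4p = 2(1−p) → p = 2/6 = 1/3.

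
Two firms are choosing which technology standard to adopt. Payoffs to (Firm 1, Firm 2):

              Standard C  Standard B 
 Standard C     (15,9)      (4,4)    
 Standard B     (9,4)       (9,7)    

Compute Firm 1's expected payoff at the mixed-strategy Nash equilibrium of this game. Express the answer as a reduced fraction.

9

Firm 2 mixes with probability q on Standard C, chosen so Firm 1 is indifferent: 15q + 4(1−q) = 9q + 9(1−q) gives q = 5/11.
Firm 1's expected payoff (from either row, since indifferent) is 15·5/11 + 4·6/11 = 9.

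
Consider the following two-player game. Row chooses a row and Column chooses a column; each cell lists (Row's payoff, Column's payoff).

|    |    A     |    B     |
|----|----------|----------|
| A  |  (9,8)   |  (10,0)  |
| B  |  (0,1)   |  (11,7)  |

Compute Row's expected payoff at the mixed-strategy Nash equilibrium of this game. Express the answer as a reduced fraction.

99/10

Column mixes with probability q on A, chosen so Row is indifferent: 9q + 10(1−q) = 0q + 11(1−q) gives q = 1/10.
Row's expected payoff (from either row, since indifferent) is 9·1/10 + 10·9/10 = 99/10.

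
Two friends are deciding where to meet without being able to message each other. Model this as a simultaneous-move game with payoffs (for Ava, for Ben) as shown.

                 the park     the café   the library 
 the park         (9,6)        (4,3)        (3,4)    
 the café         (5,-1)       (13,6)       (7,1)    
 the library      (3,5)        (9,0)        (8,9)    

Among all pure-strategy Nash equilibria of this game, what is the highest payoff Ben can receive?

Both the park is a pure NE (Ava: 9 ≥ 5; Ben: 6 ≥ 4). Ben gets 6.
Both the café is a pure NE (Ava: 13 ≥ 9; Ben: 6 ≥ 1). Ben gets 6.
Both the library is a pure NE (Ava: 8 ≥ 7; Ben: 9 ≥ 5). Ben gets 9.
Every other cell has a profitable deviation for at least one player. Highest of {6, 6, 9} is 9.

9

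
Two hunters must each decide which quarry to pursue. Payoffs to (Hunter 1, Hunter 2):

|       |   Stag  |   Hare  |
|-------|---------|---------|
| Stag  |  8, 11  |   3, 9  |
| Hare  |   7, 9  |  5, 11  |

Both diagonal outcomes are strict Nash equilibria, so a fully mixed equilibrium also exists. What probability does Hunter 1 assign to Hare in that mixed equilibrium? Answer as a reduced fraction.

Hunter 1's mix p on Stag must make Hunter 2 indifferent between Stag and Hare.
Hunter 2's payoff from Stag: 11p + 9(1−p). From Hare: 9p + 11(1−p).
Set equal: 2p = 2(1−p) → p = 2/4 = 1/2.
Probability on Hare is 1 − 1/2 = 1/2.

1/2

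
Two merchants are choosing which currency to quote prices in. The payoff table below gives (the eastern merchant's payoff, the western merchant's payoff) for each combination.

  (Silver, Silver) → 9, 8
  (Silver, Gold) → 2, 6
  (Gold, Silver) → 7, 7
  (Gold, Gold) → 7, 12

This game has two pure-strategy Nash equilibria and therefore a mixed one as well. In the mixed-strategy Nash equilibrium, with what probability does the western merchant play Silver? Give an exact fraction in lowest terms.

The western merchant's mix q on Silver must make the eastern merchant indifferent between Silver and Gold.
The eastern merchant's payoff from Silver: 9q + 2(1−q). From Gold: 7q + 7(1−q).
Set equal: 2q = 5(1−q) → q = 5/7.

5/7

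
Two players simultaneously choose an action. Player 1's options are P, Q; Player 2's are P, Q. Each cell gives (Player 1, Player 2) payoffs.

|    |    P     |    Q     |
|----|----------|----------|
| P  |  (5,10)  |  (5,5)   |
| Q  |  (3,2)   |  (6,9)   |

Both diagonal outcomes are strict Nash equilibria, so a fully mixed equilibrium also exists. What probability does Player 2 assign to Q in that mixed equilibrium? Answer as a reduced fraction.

Player 2's mix q on P must make Player 1 indifferent between P and Q.
Player 1's payoff from P: 5q + 5(1−q). From Q: 3q + 6(1−q).
Set equal: 2q = 1(1−q) → q = 1/3.
Probability on Q is 1 − 1/3 = 2/3.

2/3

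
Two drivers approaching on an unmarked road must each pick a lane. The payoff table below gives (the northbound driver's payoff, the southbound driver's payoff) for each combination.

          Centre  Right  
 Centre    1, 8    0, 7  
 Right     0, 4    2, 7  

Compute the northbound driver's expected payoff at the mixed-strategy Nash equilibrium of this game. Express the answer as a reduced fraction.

2/3

The southbound driver mixes with probability q on Centre, chosen so the northbound driver is indifferent: 1q + 0(1−q) = 0q + 2(1−q) gives q = 2/3.
The northbound driver's expected payoff (from either row, since indifferent) is 1·2/3 + 0·1/3 = 2/3.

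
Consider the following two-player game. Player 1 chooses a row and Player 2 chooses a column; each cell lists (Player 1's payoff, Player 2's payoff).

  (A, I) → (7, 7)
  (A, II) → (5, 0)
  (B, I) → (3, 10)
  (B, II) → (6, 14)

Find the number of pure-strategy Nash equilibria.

(A, I): Player 1 gets 7 (best alternative 3); Player 2 gets 7 (best alternative 0). Neither deviates — NE.
(B, II): Player 1 gets 6 (best alternative 5); Player 2 gets 14 (best alternative 10). Neither deviates — NE.
(B, I) is not a NE: Player 1 would switch to A (7 > 3).
No other cell survives both best-response checks, so there are 2 pure NE.

2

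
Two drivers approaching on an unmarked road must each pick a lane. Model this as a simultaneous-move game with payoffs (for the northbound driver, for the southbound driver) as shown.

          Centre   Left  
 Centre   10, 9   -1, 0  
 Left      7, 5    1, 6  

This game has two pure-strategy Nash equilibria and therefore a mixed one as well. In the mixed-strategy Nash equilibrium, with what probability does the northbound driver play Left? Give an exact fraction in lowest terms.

The northbound driver's mix p on Centre must make the southbound driver indifferent between Centre and Left.
The southbound driver's payoff from Centre: 9p + 5(1−p). From Left: 0p + 6(1−p).
Set equal: 9p = 1(1−p) → p = 1/10.
Probability on Left is 1 − 1/10 = 9/10.

9/10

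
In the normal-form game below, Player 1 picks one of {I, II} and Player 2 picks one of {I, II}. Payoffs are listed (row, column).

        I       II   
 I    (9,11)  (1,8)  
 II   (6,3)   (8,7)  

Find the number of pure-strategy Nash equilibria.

2

Both I: Player 1 gets 9 (best alternative 6); Player 2 gets 11 (best alternative 8). Neither deviates — NE.
Both II: Player 1 gets 8 (best alternative 1); Player 2 gets 7 (best alternative 3). Neither deviates — NE.
(II, I) is not a NE: Player 1 would switch to I (9 > 6).
No other cell survives both best-response checks, so there are 2 pure NE.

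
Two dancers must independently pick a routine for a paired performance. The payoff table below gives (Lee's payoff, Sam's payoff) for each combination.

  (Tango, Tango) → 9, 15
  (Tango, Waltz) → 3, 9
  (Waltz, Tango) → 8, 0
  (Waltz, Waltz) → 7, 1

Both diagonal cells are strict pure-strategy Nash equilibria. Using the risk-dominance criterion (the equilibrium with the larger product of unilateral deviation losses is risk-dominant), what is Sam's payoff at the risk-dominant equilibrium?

At both Tango: Lee loses 9 − 8 = 1 by deviating; Sam loses 15 − 9 = 6. Product = 1·6 = 6.
At both Waltz: Lee loses 7 − 3 = 4 by deviating; Sam loses 1 − 0 = 1. Product = 4·1 = 4.
6 > 4, so both Tango is risk-dominant. Sam's payoff there is 15.

15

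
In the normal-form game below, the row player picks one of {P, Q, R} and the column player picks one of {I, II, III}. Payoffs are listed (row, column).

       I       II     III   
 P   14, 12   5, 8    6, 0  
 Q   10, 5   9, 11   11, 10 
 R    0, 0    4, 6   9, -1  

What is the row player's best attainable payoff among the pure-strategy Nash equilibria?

14

(P, I) is a pure NE (the row player: 14 ≥ 10; the column player: 12 ≥ 8). The row player gets 14.
(Q, II) is a pure NE (the row player: 9 ≥ 5; the column player: 11 ≥ 10). The row player gets 9.
Every other cell has a profitable deviation for at least one player. Highest of {14, 9} is 14.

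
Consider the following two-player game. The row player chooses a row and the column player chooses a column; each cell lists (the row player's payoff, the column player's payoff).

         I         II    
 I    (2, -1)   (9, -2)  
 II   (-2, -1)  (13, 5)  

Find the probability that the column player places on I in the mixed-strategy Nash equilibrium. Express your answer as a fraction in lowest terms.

1/2

The column player's mix q on I must make the row player indifferent between I and II.
The row player's payoff from I: 2q + 9(1−q). From II: (-2)q + 13(1−q).
Set equal: 4q = 4(1−q) → q = 4/8 = 1/2.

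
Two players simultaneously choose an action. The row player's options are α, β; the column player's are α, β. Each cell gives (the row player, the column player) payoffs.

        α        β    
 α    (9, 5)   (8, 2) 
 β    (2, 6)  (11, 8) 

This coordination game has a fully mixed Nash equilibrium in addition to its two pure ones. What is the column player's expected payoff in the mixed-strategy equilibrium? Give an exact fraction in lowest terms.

28/5

The row player mixes with probability p on α, chosen so the column player is indifferent: 5p + 6(1−p) = 2p + 8(1−p) gives p = 2/5.
The column player's expected payoff is 5·2/5 + 6·3/5 = 28/5.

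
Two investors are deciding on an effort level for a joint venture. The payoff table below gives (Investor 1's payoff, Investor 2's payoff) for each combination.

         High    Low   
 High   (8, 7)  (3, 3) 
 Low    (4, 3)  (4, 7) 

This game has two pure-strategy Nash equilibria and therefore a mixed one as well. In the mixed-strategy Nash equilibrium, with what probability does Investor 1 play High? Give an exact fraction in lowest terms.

Investor 1's mix p on High must make Investor 2 indifferent between High and Low.
Investor 2's payoff from High: 7p + 3(1−p). From Low: 3p + 7(1−p).
Set equal: 4p = 4(1−p) → p = 4/8 = 1/2.

1/2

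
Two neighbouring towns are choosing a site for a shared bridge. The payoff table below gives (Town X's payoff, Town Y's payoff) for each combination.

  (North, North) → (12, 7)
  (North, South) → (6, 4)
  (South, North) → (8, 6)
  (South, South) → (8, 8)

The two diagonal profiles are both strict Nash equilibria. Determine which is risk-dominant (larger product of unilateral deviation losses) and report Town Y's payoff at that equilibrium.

At both North: Town X loses 12 − 8 = 4 by deviating; Town Y loses 7 − 4 = 3. Product = 4·3 = 12.
At both South: Town X loses 8 − 6 = 2 by deviating; Town Y loses 8 − 6 = 2. Product = 2·2 = 4.
12 > 4, so both North is risk-dominant. Town Y's payoff there is 7.

7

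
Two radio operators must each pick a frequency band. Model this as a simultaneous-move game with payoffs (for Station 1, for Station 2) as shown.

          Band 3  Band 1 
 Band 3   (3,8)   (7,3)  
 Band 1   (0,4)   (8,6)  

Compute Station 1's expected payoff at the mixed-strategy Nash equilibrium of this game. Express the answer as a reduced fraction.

6

Station 2 mixes with probability q on Band 3, chosen so Station 1 is indifferent: 3q + 7(1−q) = 0q + 8(1−q) gives q = 1/4.
Station 1's expected payoff (from either row, since indifferent) is 3·1/4 + 7·3/4 = 6.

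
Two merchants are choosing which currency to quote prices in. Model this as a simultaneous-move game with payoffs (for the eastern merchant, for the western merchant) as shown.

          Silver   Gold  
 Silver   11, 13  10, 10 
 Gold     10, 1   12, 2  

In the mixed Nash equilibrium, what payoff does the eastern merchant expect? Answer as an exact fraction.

32/3

The western merchant mixes with probability q on Silver, chosen so the eastern merchant is indifferent: 11q + 10(1−q) = 10q + 12(1−q) gives q = 2/3.
The eastern merchant's expected payoff (from either row, since indifferent) is 11·2/3 + 10·1/3 = 32/3.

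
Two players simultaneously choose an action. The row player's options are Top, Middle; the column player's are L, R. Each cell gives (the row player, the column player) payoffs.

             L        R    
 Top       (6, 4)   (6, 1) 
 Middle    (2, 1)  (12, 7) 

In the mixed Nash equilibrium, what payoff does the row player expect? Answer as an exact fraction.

6

The column player mixes with probability q on L, chosen so the row player is indifferent: 6q + 6(1−q) = 2q + 12(1−q) gives q = 3/5.
The row player's expected payoff (from either row, since indifferent) is 6·3/5 + 6·2/5 = 6.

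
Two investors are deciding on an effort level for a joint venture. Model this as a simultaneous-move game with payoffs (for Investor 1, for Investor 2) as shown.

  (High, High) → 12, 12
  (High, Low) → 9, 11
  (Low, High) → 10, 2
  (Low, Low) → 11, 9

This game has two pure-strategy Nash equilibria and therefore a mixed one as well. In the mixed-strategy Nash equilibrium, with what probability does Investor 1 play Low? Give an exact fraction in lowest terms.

1/8

Investor 1's mix p on High must make Investor 2 indifferent between High and Low.
Investor 2's payoff from High: 12p + 2(1−p). From Low: 11p + 9(1−p).
Set equal: 1p = 7(1−p) → p = 7/8.
Probability on Low is 1 − 7/8 = 1/8.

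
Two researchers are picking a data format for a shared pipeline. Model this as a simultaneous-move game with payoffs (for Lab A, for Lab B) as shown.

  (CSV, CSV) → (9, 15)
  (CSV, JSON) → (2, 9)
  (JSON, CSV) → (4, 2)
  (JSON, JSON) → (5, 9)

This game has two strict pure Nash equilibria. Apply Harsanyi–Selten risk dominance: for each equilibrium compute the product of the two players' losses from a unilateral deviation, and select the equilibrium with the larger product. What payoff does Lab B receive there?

At both CSV: Lab A loses 9 − 4 = 5 by deviating; Lab B loses 15 − 9 = 6. Product = 5·6 = 30.
At both JSON: Lab A loses 5 − 2 = 3 by deviating; Lab B loses 9 − 2 = 7. Product = 3·7 = 21.
30 > 21, so both CSV is risk-dominant. Lab B's payoff there is 15.

15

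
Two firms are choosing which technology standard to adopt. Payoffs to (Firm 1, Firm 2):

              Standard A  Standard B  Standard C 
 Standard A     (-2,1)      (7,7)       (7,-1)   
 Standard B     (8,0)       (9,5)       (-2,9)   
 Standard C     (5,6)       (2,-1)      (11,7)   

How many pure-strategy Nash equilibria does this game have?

1

Both Standard C: Firm 1 gets 11 (best alternative 7); Firm 2 gets 7 (best alternative 6). Neither deviates — NE.
Both Standard B is not a NE: Firm 2 would switch to Standard C (9 > 5).
No other cell survives both best-response checks, so there is 1 pure NE.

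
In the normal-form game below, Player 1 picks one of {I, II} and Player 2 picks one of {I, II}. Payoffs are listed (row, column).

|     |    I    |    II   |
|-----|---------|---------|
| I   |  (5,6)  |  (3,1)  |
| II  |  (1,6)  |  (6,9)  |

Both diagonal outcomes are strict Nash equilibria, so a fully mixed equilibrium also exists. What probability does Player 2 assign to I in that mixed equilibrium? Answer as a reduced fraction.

Player 2's mix q on I must make Player 1 indifferent between I and II.
Player 1's payoff from I: 5q + 3(1−q). From II: 1q + 6(1−q).
Set equal: 4q = 3(1−q) → q = 3/7.

3/7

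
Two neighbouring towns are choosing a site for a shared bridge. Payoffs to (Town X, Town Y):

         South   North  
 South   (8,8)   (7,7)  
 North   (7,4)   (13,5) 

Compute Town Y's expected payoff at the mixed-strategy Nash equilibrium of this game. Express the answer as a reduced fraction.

Town X mixes with probability p on South, chosen so Town Y is indifferent: 8p + 4(1−p) = 7p + 5(1−p) gives p = 1/2.
Town Y's expected payoff is 8·1/2 + 4·1/2 = 6.

6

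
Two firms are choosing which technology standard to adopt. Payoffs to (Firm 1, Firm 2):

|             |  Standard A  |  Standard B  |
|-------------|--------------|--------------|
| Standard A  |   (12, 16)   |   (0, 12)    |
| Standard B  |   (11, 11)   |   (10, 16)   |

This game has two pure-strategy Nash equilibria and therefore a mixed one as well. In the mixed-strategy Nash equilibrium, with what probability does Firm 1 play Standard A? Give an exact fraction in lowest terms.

Firm 1's mix p on Standard A must make Firm 2 indifferent between Standard A and Standard B.
Firm 2's payoff from Standard A: 16p + 11(1−p). From Standard B: 12p + 16(1−p).
Set equal: 4p = 5(1−p) → p = 5/9.

5/9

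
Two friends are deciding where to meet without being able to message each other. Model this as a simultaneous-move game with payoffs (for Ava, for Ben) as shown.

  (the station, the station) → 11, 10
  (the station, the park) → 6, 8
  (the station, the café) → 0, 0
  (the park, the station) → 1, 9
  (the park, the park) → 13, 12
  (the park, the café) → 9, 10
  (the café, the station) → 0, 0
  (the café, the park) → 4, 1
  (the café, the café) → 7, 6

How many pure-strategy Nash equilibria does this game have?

Both the station: Ava gets 11 (best alternative 1); Ben gets 10 (best alternative 8). Neither deviates — NE.
Both the park: Ava gets 13 (best alternative 6); Ben gets 12 (best alternative 10). Neither deviates — NE.
Both the café is not a NE: Ava would switch to the park (9 > 7).
No other cell survives both best-response checks, so there are 2 pure NE.

2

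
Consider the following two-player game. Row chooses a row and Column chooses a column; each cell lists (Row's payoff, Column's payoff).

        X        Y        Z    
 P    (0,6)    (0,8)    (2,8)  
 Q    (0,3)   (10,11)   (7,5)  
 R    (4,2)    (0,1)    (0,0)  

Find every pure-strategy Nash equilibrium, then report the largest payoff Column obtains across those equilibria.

(Q, Y) is a pure NE (Row: 10 ≥ 0; Column: 11 ≥ 5). Column gets 11.
(R, X) is a pure NE (Row: 4 ≥ 0; Column: 2 ≥ 1). Column gets 2.
Every other cell has a profitable deviation for at least one player. Highest of {11, 2} is 11.

11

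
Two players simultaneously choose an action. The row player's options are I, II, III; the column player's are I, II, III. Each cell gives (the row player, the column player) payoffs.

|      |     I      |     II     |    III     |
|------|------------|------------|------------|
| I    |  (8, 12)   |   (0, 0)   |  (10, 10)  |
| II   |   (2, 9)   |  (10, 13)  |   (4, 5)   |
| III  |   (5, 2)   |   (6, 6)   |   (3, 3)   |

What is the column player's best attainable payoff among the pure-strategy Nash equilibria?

13

Both I is a pure NE (the row player: 8 ≥ 5; the column player: 12 ≥ 10). The column player gets 12.
Both II is a pure NE (the row player: 10 ≥ 6; the column player: 13 ≥ 9). The column player gets 13.
Every other cell has a profitable deviation for at least one player. Highest of {12, 13} is 13.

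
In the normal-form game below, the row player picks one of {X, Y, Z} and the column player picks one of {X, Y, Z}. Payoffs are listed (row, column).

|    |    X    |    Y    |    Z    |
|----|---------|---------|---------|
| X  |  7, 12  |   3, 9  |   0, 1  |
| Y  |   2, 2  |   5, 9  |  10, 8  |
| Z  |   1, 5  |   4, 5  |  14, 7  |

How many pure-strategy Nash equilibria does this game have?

3

Both X: the row player gets 7 (best alternative 2); the column player gets 12 (best alternative 9). Neither deviates — NE.
Both Y: the row player gets 5 (best alternative 4); the column player gets 9 (best alternative 8). Neither deviates — NE.
Both Z: the row player gets 14 (best alternative 10); the column player gets 7 (best alternative 5). Neither deviates — NE.
(Z, Y) is not a NE: the row player would switch to Y (5 > 4).
No other cell survives both best-response checks, so there are 3 pure NE.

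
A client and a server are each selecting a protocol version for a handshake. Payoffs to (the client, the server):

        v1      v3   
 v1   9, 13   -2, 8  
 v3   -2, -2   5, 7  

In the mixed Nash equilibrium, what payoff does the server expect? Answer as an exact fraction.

The client mixes with probability p on v1, chosen so the server is indifferent: 13p + (-2)(1−p) = 8p + 7(1−p) gives p = 9/14.
The server's expected payoff is 13·9/14 + (-2)·5/14 = 107/14.

107/14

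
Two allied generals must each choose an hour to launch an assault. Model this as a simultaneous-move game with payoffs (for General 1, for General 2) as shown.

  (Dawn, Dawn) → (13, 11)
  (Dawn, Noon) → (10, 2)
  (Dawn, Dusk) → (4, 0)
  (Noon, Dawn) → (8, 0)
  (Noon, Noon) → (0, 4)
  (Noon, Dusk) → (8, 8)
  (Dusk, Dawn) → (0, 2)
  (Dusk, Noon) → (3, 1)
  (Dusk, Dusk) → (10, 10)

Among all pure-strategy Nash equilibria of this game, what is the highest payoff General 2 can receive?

Both Dawn is a pure NE (General 1: 13 ≥ 8; General 2: 11 ≥ 2). General 2 gets 11.
Both Dusk is a pure NE (General 1: 10 ≥ 8; General 2: 10 ≥ 2). General 2 gets 10.
Every other cell has a profitable deviation for at least one player. Highest of {11, 10} is 11.

11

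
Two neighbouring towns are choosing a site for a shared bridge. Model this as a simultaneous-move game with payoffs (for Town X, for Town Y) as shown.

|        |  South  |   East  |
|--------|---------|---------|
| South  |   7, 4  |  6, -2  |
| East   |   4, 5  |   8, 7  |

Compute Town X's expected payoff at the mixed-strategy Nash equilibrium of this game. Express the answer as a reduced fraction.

Town Y mixes with probability q on South, chosen so Town X is indifferent: 7q + 6(1−q) = 4q + 8(1−q) gives q = 2/5.
Town X's expected payoff (from either row, since indifferent) is 7·2/5 + 6·3/5 = 32/5.

32/5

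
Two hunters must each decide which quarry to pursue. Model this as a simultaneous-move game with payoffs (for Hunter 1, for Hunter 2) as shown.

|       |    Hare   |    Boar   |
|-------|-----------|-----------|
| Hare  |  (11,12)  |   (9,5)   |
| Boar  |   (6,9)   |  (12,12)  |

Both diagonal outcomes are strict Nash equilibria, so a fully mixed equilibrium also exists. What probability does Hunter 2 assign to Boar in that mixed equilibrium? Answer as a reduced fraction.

5/8

Hunter 2's mix q on Hare must make Hunter 1 indifferent between Hare and Boar.
Hunter 1's payoff from Hare: 11q + 9(1−q). From Boar: 6q + 12(1−q).
Set equal: 5q = 3(1−q) → q = 3/8.
Probability on Boar is 1 − 3/8 = 5/8.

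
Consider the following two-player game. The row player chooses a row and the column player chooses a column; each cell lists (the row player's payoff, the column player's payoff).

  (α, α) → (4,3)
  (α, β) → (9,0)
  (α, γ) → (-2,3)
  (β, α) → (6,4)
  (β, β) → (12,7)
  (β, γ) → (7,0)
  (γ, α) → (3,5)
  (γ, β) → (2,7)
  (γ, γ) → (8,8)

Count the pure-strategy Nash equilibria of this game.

Both β: the row player gets 12 (best alternative 9); the column player gets 7 (best alternative 4). Neither deviates — NE.
Both γ: the row player gets 8 (best alternative 7); the column player gets 8 (best alternative 7). Neither deviates — NE.
Both α is not a NE: the row player would switch to β (6 > 4).
No other cell survives both best-response checks, so there are 2 pure NE.

2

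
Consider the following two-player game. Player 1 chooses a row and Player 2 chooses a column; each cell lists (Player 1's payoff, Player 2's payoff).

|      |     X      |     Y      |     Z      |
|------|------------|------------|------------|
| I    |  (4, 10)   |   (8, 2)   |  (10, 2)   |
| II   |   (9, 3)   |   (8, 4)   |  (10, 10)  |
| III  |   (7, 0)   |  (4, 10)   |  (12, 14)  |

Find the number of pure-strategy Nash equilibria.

1

(III, Z): Player 1 gets 12 (best alternative 10); Player 2 gets 14 (best alternative 10). Neither deviates — NE.
(II, Y) is not a NE: Player 2 would switch to Z (10 > 4).
No other cell survives both best-response checks, so there is 1 pure NE.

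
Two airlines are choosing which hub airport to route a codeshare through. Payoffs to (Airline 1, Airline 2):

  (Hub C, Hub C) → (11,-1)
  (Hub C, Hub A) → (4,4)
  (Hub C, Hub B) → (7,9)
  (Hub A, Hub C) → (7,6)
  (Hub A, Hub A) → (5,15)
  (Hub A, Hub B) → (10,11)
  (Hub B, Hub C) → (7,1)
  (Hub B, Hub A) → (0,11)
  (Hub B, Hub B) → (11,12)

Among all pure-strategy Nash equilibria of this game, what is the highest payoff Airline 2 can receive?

Both Hub A is a pure NE (Airline 1: 5 ≥ 4; Airline 2: 15 ≥ 11). Airline 2 gets 15.
Both Hub B is a pure NE (Airline 1: 11 ≥ 10; Airline 2: 12 ≥ 11). Airline 2 gets 12.
Every other cell has a profitable deviation for at least one player. Highest of {15, 12} is 15.

15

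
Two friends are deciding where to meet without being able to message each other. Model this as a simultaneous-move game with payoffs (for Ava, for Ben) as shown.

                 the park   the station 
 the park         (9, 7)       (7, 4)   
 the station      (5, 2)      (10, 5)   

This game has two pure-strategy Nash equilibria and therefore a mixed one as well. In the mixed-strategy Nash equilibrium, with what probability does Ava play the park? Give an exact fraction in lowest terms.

Ava's mix p on the park must make Ben indifferent between the park and the station.
Ben's payoff from the park: 7p + 2(1−p). From the station: 4p + 5(1−p).
Set equal: 3p = 3(1−p) → p = 3/6 = 1/2.

1/2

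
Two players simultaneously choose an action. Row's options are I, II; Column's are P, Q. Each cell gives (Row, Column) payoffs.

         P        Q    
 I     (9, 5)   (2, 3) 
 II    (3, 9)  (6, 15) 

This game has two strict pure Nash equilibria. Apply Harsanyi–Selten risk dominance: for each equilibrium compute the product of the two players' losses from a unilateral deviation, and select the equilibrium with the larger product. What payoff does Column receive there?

At (I, P): Row loses 9 − 3 = 6 by deviating; Column loses 5 − 3 = 2. Product = 6·2 = 12.
At (II, Q): Row loses 6 − 2 = 4 by deviating; Column loses 15 − 9 = 6. Product = 4·6 = 24.
24 > 12, so (II, Q) is risk-dominant. Column's payoff there is 15.

15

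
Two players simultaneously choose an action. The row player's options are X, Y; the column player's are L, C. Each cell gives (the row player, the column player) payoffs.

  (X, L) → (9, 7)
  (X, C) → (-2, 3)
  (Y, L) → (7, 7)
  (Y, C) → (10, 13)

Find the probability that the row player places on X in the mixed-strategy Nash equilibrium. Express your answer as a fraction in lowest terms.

3/5

The row player's mix p on X must make the column player indifferent between L and C.
The column player's payoff from L: 7p + 7(1−p). From C: 3p + 13(1−p).
Set equal: 4p = 6(1−p) → p = 6/10 = 3/5.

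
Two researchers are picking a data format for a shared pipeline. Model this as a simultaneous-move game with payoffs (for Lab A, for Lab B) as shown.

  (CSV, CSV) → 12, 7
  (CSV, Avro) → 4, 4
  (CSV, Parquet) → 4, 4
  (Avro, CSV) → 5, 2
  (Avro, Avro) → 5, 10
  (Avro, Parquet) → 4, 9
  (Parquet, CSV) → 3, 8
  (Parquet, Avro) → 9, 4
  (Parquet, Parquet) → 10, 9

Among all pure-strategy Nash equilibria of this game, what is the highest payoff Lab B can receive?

Both CSV is a pure NE (Lab A: 12 ≥ 5; Lab B: 7 ≥ 4). Lab B gets 7.
Both Parquet is a pure NE (Lab A: 10 ≥ 4; Lab B: 9 ≥ 8). Lab B gets 9.
Every other cell has a profitable deviation for at least one player. Highest of {7, 9} is 9.

9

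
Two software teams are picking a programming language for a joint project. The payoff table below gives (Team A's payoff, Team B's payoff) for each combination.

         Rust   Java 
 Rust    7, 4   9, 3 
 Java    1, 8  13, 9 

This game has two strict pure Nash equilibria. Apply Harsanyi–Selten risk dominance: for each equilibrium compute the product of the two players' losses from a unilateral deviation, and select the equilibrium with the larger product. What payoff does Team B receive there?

4

At both Rust: Team A loses 7 − 1 = 6 by deviating; Team B loses 4 − 3 = 1. Product = 6·1 = 6.
At both Java: Team A loses 13 − 9 = 4 by deviating; Team B loses 9 − 8 = 1. Product = 4·1 = 4.
6 > 4, so both Rust is risk-dominant. Team B's payoff there is 4.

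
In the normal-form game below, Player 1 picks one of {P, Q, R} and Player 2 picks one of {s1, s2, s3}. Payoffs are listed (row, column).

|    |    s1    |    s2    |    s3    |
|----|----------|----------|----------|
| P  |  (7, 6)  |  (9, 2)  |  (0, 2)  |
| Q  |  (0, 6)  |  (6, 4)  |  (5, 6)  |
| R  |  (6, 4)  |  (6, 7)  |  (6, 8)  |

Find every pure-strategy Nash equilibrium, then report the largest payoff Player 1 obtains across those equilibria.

(P, s1) is a pure NE (Player 1: 7 ≥ 6; Player 2: 6 ≥ 2). Player 1 gets 7.
(R, s3) is a pure NE (Player 1: 6 ≥ 5; Player 2: 8 ≥ 7). Player 1 gets 6.
Every other cell has a profitable deviation for at least one player. Highest of {7, 6} is 7.

7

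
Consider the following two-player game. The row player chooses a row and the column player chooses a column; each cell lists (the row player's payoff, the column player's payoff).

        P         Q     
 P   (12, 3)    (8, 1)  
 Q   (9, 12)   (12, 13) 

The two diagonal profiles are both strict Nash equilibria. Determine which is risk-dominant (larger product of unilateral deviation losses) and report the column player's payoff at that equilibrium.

3

At both P: the row player loses 12 − 9 = 3 by deviating; the column player loses 3 − 1 = 2. Product = 3·2 = 6.
At both Q: the row player loses 12 − 8 = 4 by deviating; the column player loses 13 − 12 = 1. Product = 4·1 = 4.
6 > 4, so both P is risk-dominant. The column player's payoff there is 3.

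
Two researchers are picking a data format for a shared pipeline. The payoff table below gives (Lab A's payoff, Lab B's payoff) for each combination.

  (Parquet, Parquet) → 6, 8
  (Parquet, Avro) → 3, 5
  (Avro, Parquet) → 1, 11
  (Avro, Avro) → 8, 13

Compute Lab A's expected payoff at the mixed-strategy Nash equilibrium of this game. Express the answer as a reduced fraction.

9/2

Lab B mixes with probability q on Parquet, chosen so Lab A is indifferent: 6q + 3(1−q) = 1q + 8(1−q) gives q = 1/2.
Lab A's expected payoff (from either row, since indifferent) is 6·1/2 + 3·1/2 = 9/2.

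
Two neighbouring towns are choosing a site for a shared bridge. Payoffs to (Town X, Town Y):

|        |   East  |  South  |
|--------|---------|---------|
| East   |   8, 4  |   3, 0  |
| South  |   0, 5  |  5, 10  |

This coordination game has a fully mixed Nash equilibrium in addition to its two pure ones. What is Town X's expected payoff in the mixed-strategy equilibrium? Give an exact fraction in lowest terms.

4

Town Y mixes with probability q on East, chosen so Town X is indifferent: 8q + 3(1−q) = 0q + 5(1−q) gives q = 1/5.
Town X's expected payoff (from either row, since indifferent) is 8·1/5 + 3·4/5 = 4.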